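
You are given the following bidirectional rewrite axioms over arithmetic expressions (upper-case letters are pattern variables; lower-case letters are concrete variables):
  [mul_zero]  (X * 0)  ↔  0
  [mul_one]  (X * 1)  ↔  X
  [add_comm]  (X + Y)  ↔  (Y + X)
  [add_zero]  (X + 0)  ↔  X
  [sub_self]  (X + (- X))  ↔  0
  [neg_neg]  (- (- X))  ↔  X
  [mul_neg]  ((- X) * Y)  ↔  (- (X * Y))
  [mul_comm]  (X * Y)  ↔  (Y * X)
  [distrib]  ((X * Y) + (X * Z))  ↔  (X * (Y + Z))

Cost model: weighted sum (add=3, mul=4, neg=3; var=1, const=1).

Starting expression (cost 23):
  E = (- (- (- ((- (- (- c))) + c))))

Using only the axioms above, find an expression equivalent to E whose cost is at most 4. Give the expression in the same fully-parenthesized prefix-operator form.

(1) (- (- (- c)))  =[neg_neg →]=  (- c)    ⊢ (- (- (- ((- c) + c))))
(2) (- (- (- ((- c) + c))))  =[neg_neg →]=  (- ((- c) + c))
(3) ((- c) + c)  =[add_comm →]=  (c + (- c))    ⊢ (- (c + (- c)))
(4) (c + (- c))  =[sub_self →]=  0    ⊢ cost 4, within 4

(- 0)   [cost 4]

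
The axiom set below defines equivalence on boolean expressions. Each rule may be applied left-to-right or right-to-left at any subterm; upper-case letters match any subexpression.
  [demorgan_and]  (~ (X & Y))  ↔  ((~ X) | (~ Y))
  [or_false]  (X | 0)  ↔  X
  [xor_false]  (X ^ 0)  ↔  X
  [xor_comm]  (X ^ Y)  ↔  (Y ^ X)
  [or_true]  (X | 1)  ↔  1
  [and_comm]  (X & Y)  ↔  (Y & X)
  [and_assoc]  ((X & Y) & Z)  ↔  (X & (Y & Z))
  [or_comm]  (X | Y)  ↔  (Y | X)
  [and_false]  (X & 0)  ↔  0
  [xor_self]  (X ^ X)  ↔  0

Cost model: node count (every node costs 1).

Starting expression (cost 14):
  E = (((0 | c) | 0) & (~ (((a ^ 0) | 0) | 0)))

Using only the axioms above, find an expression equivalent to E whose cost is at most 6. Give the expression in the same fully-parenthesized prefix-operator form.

((c | 0) & (~ a))   [cost 6]

step 1: xor_false (→) rewrites (a ^ 0) into a, now (((0 | c) | 0) & (~ ((a | 0) | 0)))
step 2: or_comm (→) rewrites (0 | c) into (c | 0), now (((c | 0) | 0) & (~ ((a | 0) | 0)))
step 3: or_false (→) rewrites (c | 0) into c, now ((c | 0) & (~ ((a | 0) | 0)))
step 4: or_false (→) rewrites ((a | 0) | 0) into (a | 0), now ((c | 0) & (~ (a | 0)))
step 5: or_false (→) rewrites (a | 0) into a, reaching cost 6 (bound 6)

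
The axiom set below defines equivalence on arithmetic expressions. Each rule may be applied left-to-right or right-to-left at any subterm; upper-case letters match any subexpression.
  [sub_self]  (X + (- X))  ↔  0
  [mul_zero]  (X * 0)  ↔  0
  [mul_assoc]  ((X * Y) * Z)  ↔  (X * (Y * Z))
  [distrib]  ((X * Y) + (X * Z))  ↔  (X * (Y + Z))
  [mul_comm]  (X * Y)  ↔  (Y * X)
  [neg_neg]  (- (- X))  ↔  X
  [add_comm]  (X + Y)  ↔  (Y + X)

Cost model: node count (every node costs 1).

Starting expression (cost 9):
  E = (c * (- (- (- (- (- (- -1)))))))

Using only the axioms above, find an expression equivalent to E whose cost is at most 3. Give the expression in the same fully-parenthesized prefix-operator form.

step 1: neg_neg (→) rewrites (- (- (- (- -1)))) into (- (- -1)), now (c * (- (- (- (- -1)))))
step 2: neg_neg (→) rewrites (- (- (- (- -1)))) into (- (- -1)), now (c * (- (- -1)))
step 3: neg_neg (→) rewrites (- (- -1)) into -1, reaching cost 3 (bound 3)

(c * -1)   [cost 3]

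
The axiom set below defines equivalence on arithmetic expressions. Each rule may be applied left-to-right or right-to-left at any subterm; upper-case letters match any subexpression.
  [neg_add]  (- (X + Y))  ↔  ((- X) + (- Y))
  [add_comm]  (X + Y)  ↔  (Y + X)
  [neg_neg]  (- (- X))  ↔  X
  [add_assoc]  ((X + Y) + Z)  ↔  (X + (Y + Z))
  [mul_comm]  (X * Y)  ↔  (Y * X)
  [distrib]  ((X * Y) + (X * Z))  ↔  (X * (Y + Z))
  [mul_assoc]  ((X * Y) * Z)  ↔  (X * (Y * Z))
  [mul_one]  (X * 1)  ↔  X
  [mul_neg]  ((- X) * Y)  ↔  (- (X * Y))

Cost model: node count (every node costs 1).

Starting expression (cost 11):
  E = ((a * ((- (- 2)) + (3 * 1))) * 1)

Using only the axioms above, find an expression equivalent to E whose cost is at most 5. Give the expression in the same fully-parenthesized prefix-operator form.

(a * (2 + 3))   [cost 5]

step 1: mul_one (→) rewrites (3 * 1) into 3, now ((a * ((- (- 2)) + 3)) * 1)
step 2: neg_neg (→) rewrites (- (- 2)) into 2, now ((a * (2 + 3)) * 1)
step 3: mul_one (→) rewrites ((a * (2 + 3)) * 1) into (a * (2 + 3)), reaching cost 5 (bound 5)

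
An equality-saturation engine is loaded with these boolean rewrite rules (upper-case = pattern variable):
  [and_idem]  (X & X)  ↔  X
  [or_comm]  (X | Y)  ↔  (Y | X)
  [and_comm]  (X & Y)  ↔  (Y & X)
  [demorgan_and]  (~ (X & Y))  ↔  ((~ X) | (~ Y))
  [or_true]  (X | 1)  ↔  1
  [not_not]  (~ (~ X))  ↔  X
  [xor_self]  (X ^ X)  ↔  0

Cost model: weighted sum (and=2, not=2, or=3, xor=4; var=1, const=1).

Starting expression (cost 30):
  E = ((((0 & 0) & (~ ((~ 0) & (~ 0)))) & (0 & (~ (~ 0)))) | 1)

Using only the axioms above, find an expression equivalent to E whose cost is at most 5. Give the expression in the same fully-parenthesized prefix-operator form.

(0 | 1)   [cost 5]

step 1: and_idem (→) rewrites ((~ 0) & (~ 0)) into (~ 0), now ((((0 & 0) & (~ (~ 0))) & (0 & (~ (~ 0)))) | 1)
step 2: and_idem (→) rewrites (0 & 0) into 0, now (((0 & (~ (~ 0))) & (0 & (~ (~ 0)))) | 1)
step 3: and_idem (→) rewrites ((0 & (~ (~ 0))) & (0 & (~ (~ 0)))) into (0 & (~ (~ 0))), now ((0 & (~ (~ 0))) | 1)
step 4: not_not (→) rewrites (~ (~ 0)) into 0, now ((0 & 0) | 1)
step 5: and_idem (→) rewrites (0 & 0) into 0, reaching cost 5 (bound 5)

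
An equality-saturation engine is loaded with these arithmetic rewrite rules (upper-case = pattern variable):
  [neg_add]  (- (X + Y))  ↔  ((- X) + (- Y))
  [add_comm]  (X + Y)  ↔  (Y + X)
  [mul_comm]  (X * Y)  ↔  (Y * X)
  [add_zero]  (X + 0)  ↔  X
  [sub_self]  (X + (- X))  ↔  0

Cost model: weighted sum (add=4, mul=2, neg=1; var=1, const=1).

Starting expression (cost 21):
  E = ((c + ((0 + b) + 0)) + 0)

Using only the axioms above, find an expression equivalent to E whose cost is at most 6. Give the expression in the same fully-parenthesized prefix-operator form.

(c + b)   [cost 6]

(1) ((0 + b) + 0)  =[add_zero →]=  (0 + b)    ⊢ ((c + (0 + b)) + 0)
(2) ((c + (0 + b)) + 0)  =[add_zero →]=  (c + (0 + b))
(3) (0 + b)  =[add_comm →]=  (b + 0)    ⊢ (c + (b + 0))
(4) (b + 0)  =[add_zero →]=  b    ⊢ cost 6, within 6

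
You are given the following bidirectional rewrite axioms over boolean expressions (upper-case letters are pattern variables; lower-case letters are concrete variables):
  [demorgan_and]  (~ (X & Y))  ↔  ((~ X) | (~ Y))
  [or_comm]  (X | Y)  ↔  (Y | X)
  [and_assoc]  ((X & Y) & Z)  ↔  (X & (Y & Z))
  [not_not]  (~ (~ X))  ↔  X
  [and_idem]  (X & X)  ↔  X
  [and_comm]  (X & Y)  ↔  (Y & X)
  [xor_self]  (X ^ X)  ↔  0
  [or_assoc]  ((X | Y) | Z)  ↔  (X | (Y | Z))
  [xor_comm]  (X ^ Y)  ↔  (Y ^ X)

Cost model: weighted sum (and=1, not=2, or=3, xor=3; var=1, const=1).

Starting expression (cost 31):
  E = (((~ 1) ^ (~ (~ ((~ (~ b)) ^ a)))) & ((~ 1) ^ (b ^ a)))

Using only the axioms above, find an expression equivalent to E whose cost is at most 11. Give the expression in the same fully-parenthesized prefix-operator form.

(1) (~ (~ ((~ (~ b)) ^ a)))  =[not_not →]=  ((~ (~ b)) ^ a)    ⊢ (((~ 1) ^ ((~ (~ b)) ^ a)) & ((~ 1) ^ (b ^ a)))
(2) (~ (~ b))  =[not_not →]=  b    ⊢ (((~ 1) ^ (b ^ a)) & ((~ 1) ^ (b ^ a)))
(3) (((~ 1) ^ (b ^ a)) & ((~ 1) ^ (b ^ a)))  =[and_idem →]=  ((~ 1) ^ (b ^ a))    ⊢ cost 11, within 11

((~ 1) ^ (b ^ a))   [cost 11]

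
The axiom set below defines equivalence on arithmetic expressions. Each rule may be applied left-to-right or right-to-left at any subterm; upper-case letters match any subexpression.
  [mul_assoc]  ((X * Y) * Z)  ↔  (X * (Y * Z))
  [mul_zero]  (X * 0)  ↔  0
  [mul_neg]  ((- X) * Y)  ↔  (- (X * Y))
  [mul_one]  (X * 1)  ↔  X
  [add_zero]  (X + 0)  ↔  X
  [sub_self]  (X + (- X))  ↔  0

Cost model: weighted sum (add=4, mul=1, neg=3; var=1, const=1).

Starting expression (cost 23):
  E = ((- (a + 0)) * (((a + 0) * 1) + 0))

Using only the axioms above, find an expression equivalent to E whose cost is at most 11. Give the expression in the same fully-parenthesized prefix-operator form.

1. [add_zero →] (a + 0)  →  a;  E = ((- (a + 0)) * ((a * 1) + 0))
2. [add_zero →] (a + 0)  →  a;  E = ((- a) * ((a * 1) + 0))
3. [mul_one →] (a * 1)  →  a;  cost 11 ≤ 11, done

((- a) * (a + 0))   [cost 11]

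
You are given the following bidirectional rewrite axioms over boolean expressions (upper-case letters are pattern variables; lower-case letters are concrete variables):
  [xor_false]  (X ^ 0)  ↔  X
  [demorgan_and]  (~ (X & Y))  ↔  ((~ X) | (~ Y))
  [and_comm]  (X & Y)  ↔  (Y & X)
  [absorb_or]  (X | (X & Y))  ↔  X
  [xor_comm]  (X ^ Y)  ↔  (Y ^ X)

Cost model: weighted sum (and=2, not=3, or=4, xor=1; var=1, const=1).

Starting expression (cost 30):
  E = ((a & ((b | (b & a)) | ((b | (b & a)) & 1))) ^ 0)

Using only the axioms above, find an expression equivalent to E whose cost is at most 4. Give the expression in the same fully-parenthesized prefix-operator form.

1. [xor_false →] ((a & ((b | (b & a)) | ((b | (b & a)) & 1))) ^ 0)  →  (a & ((b | (b & a)) | ((b | (b & a)) & 1)))
2. [absorb_or →] ((b | (b & a)) | ((b | (b & a)) & 1))  →  (b | (b & a));  E = (a & (b | (b & a)))
3. [absorb_or →] (b | (b & a))  →  b;  cost 4 ≤ 4, done

(a & b)   [cost 4]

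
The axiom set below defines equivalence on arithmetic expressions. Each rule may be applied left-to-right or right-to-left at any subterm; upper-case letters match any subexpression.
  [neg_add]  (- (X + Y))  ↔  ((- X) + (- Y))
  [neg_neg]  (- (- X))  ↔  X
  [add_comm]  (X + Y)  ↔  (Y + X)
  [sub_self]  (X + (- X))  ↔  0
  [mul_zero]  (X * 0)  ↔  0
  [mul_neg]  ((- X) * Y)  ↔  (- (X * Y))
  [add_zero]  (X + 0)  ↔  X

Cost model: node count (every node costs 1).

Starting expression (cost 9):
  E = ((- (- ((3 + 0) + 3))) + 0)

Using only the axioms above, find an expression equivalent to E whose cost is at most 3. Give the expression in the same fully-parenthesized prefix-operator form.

step 1: neg_neg (→) rewrites (- (- ((3 + 0) + 3))) into ((3 + 0) + 3), now (((3 + 0) + 3) + 0)
step 2: add_zero (→) rewrites (3 + 0) into 3, now ((3 + 3) + 0)
step 3: add_zero (→) rewrites ((3 + 3) + 0) into (3 + 3), reaching cost 3 (bound 3)

(3 + 3)   [cost 3]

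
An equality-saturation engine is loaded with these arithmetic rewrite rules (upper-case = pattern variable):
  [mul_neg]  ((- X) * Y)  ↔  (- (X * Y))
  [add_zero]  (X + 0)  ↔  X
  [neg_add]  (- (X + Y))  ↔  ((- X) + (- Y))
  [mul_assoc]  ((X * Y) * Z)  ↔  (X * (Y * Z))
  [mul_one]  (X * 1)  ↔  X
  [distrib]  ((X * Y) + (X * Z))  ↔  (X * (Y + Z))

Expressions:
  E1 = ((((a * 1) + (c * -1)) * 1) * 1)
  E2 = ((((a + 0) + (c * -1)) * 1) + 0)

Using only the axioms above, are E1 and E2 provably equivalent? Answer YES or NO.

(1) (a * 1)  =[mul_one →]=  a    ⊢ (((a + (c * -1)) * 1) * 1)
(2) (((a + (c * -1)) * 1) * 1)  =[mul_one →]=  ((a + (c * -1)) * 1)
(3) ((a + (c * -1)) * 1)  =[mul_one →]=  (a + (c * -1))
(4) (a + (c * -1))  =[add_zero ←]=  ((a + (c * -1)) + 0)
(5) (a + (c * -1))  =[mul_one ←]=  ((a + (c * -1)) * 1)    ⊢ (((a + (c * -1)) * 1) + 0)
(6) a  =[add_zero ←]=  (a + 0)    ⊢ E2

YES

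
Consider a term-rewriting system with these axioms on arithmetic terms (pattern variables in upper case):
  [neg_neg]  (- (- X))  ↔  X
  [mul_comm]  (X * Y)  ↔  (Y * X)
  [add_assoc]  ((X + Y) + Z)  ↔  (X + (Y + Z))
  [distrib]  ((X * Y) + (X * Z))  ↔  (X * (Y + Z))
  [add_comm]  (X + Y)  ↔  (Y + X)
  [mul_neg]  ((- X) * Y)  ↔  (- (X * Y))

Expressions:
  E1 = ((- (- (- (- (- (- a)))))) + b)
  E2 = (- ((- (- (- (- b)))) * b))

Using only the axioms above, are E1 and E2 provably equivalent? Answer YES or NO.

NO

Every axiom is a valid identity, so a rewrite proof would force E1 and E2 to agree under every assignment.
At a=0, b=1: E1 = 1 but E2 = -1; they differ, so no derivation exists.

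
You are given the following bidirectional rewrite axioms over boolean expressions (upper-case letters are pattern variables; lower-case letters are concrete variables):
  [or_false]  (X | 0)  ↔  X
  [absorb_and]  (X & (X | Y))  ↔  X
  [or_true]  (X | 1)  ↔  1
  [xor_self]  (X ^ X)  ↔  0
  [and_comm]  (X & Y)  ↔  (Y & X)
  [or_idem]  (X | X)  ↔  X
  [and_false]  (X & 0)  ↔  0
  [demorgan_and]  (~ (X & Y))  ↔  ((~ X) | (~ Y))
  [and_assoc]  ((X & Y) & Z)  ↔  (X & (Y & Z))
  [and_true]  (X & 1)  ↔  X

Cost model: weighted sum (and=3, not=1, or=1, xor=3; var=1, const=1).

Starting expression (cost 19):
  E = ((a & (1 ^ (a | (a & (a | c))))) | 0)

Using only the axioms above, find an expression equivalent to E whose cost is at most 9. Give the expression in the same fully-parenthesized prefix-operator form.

(a & (1 ^ a))   [cost 9]

1. [or_false →] ((a & (1 ^ (a | (a & (a | c))))) | 0)  →  (a & (1 ^ (a | (a & (a | c)))))
2. [absorb_and →] (a & (a | c))  →  a;  E = (a & (1 ^ (a | a)))
3. [or_idem →] (a | a)  →  a;  cost 9 ≤ 9, done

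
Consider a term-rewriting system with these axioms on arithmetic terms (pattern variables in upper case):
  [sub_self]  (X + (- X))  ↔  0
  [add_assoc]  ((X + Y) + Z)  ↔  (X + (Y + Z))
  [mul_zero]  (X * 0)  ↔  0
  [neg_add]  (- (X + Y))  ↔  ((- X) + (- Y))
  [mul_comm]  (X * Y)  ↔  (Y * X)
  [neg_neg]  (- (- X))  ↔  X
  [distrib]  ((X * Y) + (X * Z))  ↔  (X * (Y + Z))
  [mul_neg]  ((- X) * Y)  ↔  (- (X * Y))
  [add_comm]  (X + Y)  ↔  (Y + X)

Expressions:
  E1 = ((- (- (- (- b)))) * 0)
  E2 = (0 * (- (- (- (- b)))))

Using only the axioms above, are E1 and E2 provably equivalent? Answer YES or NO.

1. [neg_neg →] (- (- (- (- b))))  →  (- (- b));  E1 = ((- (- b)) * 0)
2. [neg_neg →] (- (- b))  →  b;  E1 = (b * 0)
3. [mul_comm →] (b * 0)  →  (0 * b)
4. [neg_neg ←] b  →  (- (- b));  E1 = (0 * (- (- b)))
5. [neg_neg ←] b  →  (- (- b));  this is E2

YES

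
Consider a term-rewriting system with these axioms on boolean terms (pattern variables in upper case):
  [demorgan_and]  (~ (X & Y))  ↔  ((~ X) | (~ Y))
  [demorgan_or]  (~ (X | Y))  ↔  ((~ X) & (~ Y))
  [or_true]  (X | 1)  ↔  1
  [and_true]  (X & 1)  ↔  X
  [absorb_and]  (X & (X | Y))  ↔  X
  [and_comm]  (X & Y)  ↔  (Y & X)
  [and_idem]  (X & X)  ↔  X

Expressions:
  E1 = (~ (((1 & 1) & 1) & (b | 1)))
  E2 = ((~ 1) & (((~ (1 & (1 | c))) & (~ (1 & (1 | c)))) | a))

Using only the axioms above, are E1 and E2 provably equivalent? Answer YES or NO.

YES

step 1: and_true (→) rewrites (1 & 1) into 1, now (~ ((1 & 1) & (b | 1)))
step 2: or_true (→) rewrites (b | 1) into 1, now (~ ((1 & 1) & 1))
step 3: and_true (→) rewrites ((1 & 1) & 1) into (1 & 1), now (~ (1 & 1))
step 4: and_idem (→) rewrites (1 & 1) into 1, now (~ 1)
step 5: absorb_and (←) rewrites (~ 1) into ((~ 1) & ((~ 1) | a))
step 6: absorb_and (←) rewrites 1 into (1 & (1 | c)), now ((~ 1) & ((~ (1 & (1 | c))) | a))
step 7: and_idem (←) rewrites (~ (1 & (1 | c))) into ((~ (1 & (1 | c))) & (~ (1 & (1 | c)))), which is E2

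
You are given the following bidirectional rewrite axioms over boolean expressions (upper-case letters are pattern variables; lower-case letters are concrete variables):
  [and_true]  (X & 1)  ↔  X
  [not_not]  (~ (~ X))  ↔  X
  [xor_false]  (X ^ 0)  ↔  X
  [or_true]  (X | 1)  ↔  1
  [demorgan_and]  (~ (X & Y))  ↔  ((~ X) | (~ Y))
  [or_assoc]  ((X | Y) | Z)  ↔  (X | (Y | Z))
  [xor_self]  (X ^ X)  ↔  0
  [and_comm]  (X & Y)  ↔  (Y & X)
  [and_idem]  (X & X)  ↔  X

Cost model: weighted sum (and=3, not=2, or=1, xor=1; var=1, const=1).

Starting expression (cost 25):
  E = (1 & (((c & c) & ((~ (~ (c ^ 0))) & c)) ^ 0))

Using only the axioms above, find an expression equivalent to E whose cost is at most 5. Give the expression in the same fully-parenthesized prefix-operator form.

(1 & c)   [cost 5]

step 1: not_not (→) rewrites (~ (~ (c ^ 0))) into (c ^ 0), now (1 & (((c & c) & ((c ^ 0) & c)) ^ 0))
step 2: xor_false (→) rewrites (c ^ 0) into c, now (1 & (((c & c) & (c & c)) ^ 0))
step 3: and_idem (→) rewrites ((c & c) & (c & c)) into (c & c), now (1 & ((c & c) ^ 0))
step 4: and_idem (→) rewrites (c & c) into c, now (1 & (c ^ 0))
step 5: xor_false (→) rewrites (c ^ 0) into c, reaching cost 5 (bound 5)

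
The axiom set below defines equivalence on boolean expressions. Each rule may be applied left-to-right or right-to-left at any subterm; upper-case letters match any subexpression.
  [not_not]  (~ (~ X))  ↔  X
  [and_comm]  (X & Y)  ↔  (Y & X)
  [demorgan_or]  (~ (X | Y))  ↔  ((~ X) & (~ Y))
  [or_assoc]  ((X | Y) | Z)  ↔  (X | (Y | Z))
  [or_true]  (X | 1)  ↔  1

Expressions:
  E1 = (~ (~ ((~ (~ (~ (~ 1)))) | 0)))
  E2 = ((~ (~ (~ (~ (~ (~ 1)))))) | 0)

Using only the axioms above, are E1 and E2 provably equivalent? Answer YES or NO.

YES

1. [not_not →] (~ (~ ((~ (~ (~ (~ 1)))) | 0)))  →  ((~ (~ (~ (~ 1)))) | 0)
2. [not_not ←] (~ (~ (~ 1)))  →  (~ (~ (~ (~ (~ 1)))));  this is E2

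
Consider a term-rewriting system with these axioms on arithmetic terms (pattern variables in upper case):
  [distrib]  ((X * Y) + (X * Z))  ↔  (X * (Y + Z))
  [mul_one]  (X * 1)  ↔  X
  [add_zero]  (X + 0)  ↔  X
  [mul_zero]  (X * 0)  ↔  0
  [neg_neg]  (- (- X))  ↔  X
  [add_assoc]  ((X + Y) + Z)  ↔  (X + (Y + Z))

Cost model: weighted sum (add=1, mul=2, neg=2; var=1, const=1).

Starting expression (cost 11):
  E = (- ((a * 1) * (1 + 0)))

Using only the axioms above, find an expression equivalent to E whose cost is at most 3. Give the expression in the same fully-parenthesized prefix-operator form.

(1) (a * 1)  =[mul_one →]=  a    ⊢ (- (a * (1 + 0)))
(2) (1 + 0)  =[add_zero →]=  1    ⊢ (- (a * 1))
(3) (a * 1)  =[mul_one →]=  a    ⊢ cost 3, within 3

(- a)   [cost 3]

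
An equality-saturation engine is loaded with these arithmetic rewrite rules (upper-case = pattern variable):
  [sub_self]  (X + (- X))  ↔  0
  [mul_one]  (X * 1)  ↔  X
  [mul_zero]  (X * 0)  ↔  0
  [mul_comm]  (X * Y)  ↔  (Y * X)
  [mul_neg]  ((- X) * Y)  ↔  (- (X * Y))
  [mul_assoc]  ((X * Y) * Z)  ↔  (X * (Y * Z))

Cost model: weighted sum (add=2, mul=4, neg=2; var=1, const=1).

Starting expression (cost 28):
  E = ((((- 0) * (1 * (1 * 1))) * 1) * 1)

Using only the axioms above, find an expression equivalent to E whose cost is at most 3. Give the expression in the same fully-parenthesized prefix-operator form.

1. [mul_one →] (1 * 1)  →  1;  E = ((((- 0) * (1 * 1)) * 1) * 1)
2. [mul_assoc →] (((- 0) * (1 * 1)) * 1)  →  ((- 0) * ((1 * 1) * 1));  E = (((- 0) * ((1 * 1) * 1)) * 1)
3. [mul_one →] ((1 * 1) * 1)  →  (1 * 1);  E = (((- 0) * (1 * 1)) * 1)
4. [mul_one →] (1 * 1)  →  1;  E = (((- 0) * 1) * 1)
5. [mul_one →] ((- 0) * 1)  →  (- 0);  E = ((- 0) * 1)
6. [mul_one →] ((- 0) * 1)  →  (- 0);  cost 3 ≤ 3, done

(- 0)   [cost 3]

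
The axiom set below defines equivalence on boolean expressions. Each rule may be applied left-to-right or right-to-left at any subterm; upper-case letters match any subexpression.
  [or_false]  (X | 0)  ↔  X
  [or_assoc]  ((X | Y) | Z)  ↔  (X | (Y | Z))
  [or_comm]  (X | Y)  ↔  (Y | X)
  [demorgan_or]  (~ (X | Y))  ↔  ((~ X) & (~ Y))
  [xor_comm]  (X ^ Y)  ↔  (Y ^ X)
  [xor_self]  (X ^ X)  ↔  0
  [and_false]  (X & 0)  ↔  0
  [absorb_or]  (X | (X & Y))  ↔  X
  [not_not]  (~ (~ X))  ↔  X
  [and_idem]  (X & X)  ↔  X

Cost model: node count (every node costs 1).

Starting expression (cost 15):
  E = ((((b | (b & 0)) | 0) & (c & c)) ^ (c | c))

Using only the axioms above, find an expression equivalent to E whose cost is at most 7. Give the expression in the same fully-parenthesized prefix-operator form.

1. [absorb_or →] (b | (b & 0))  →  b;  E = (((b | 0) & (c & c)) ^ (c | c))
2. [and_idem →] (c & c)  →  c;  E = (((b | 0) & c) ^ (c | c))
3. [or_false →] (b | 0)  →  b;  cost 7 ≤ 7, done

((b & c) ^ (c | c))   [cost 7]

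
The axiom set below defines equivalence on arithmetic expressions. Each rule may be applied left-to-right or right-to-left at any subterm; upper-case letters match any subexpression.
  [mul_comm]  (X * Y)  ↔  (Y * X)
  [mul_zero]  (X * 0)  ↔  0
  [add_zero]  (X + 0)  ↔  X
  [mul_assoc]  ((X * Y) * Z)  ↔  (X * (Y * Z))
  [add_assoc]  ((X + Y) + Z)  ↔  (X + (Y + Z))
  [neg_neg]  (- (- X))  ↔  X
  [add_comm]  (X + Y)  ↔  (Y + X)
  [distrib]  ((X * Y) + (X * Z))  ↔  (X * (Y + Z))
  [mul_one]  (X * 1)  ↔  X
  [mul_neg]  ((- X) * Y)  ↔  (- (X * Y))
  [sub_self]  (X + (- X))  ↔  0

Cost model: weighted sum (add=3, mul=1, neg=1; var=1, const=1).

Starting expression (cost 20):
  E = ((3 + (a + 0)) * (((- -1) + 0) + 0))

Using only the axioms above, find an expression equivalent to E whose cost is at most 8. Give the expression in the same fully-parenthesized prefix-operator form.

(1) (a + 0)  =[add_zero →]=  a    ⊢ ((3 + a) * (((- -1) + 0) + 0))
(2) (((- -1) + 0) + 0)  =[add_zero →]=  ((- -1) + 0)    ⊢ ((3 + a) * ((- -1) + 0))
(3) ((- -1) + 0)  =[add_zero →]=  (- -1)    ⊢ cost 8, within 8

((3 + a) * (- -1))   [cost 8]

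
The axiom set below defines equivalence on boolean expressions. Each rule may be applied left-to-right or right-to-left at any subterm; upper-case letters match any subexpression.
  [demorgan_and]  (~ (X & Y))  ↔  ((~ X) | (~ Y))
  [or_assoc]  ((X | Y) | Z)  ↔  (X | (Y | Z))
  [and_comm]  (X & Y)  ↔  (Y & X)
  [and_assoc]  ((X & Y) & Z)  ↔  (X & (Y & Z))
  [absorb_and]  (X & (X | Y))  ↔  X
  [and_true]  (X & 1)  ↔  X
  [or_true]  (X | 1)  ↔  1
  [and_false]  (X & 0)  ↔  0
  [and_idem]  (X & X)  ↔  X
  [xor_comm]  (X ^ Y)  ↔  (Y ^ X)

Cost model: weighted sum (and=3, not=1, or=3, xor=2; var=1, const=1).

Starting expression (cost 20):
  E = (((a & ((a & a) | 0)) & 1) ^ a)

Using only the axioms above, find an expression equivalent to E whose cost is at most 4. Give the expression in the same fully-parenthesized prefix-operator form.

(1) (a & a)  =[and_idem →]=  a    ⊢ (((a & (a | 0)) & 1) ^ a)
(2) (a & (a | 0))  =[absorb_and →]=  a    ⊢ ((a & 1) ^ a)
(3) (a & 1)  =[and_true →]=  a    ⊢ cost 4, within 4

(a ^ a)   [cost 4]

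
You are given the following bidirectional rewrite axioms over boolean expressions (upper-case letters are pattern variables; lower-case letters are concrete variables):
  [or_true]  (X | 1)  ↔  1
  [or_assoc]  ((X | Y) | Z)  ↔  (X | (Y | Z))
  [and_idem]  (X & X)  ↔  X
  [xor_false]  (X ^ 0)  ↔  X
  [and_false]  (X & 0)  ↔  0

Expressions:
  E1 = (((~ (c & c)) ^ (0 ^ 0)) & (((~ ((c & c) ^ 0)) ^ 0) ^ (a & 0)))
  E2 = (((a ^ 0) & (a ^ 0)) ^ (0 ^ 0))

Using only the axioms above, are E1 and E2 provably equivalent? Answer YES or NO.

Every axiom is a valid identity, so a rewrite proof would force E1 and E2 to agree under every assignment.
At a=0, c=0: E1 = 1 but E2 = 0; they differ, so no derivation exists.

NO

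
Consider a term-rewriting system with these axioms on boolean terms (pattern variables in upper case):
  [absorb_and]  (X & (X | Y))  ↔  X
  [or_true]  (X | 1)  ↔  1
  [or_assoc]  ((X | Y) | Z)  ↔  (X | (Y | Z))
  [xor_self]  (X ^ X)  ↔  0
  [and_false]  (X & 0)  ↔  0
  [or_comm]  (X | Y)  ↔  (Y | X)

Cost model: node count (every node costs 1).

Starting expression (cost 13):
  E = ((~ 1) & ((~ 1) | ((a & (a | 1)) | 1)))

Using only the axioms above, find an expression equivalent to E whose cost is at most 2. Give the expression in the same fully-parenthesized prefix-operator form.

(~ 1)   [cost 2]

(1) (a & (a | 1))  =[absorb_and →]=  a    ⊢ ((~ 1) & ((~ 1) | (a | 1)))
(2) (a | 1)  =[or_true →]=  1    ⊢ ((~ 1) & ((~ 1) | 1))
(3) ((~ 1) & ((~ 1) | 1))  =[absorb_and →]=  (~ 1)    ⊢ cost 2, within 2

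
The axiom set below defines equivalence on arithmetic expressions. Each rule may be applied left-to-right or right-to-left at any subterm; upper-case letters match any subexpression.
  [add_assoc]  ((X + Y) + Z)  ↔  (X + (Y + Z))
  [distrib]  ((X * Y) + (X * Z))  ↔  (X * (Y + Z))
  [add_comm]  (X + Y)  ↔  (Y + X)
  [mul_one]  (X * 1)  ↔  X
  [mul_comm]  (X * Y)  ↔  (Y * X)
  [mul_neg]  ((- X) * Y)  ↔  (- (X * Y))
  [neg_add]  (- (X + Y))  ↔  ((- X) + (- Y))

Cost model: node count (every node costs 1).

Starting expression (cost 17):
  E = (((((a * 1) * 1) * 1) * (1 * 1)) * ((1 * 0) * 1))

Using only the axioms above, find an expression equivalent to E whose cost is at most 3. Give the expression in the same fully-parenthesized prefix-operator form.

(0 * a)   [cost 3]

(1) (a * 1)  =[mul_one →]=  a    ⊢ ((((a * 1) * 1) * (1 * 1)) * ((1 * 0) * 1))
(2) (1 * 1)  =[mul_one →]=  1    ⊢ ((((a * 1) * 1) * 1) * ((1 * 0) * 1))
(3) (a * 1)  =[mul_one →]=  a    ⊢ (((a * 1) * 1) * ((1 * 0) * 1))
(4) ((a * 1) * 1)  =[mul_one →]=  (a * 1)    ⊢ ((a * 1) * ((1 * 0) * 1))
(5) (1 * 0)  =[mul_comm →]=  (0 * 1)    ⊢ ((a * 1) * ((0 * 1) * 1))
(6) ((0 * 1) * 1)  =[mul_one →]=  (0 * 1)    ⊢ ((a * 1) * (0 * 1))
(7) ((a * 1) * (0 * 1))  =[mul_comm →]=  ((0 * 1) * (a * 1))
(8) (a * 1)  =[mul_one →]=  a    ⊢ ((0 * 1) * a)
(9) (0 * 1)  =[mul_one →]=  0    ⊢ cost 3, within 3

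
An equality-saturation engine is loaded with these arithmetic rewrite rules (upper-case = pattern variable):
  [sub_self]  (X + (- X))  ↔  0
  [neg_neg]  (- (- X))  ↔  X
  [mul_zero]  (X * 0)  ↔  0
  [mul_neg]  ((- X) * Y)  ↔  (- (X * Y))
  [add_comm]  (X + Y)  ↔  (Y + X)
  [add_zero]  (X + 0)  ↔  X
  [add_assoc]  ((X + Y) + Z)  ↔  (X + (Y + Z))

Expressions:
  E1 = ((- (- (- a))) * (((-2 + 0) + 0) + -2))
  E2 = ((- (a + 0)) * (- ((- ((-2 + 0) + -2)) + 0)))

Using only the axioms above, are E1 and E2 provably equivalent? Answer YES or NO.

(1) (-2 + 0)  =[add_zero →]=  -2    ⊢ ((- (- (- a))) * ((-2 + 0) + -2))
(2) (-2 + 0)  =[add_zero →]=  -2    ⊢ ((- (- (- a))) * (-2 + -2))
(3) (- (- (- a)))  =[neg_neg →]=  (- a)    ⊢ ((- a) * (-2 + -2))
(4) (-2 + -2)  =[neg_neg ←]=  (- (- (-2 + -2)))    ⊢ ((- a) * (- (- (-2 + -2))))
(5) (- (-2 + -2))  =[add_zero ←]=  ((- (-2 + -2)) + 0)    ⊢ ((- a) * (- ((- (-2 + -2)) + 0)))
(6) a  =[add_zero ←]=  (a + 0)    ⊢ ((- (a + 0)) * (- ((- (-2 + -2)) + 0)))
(7) -2  =[add_zero ←]=  (-2 + 0)    ⊢ E2

YES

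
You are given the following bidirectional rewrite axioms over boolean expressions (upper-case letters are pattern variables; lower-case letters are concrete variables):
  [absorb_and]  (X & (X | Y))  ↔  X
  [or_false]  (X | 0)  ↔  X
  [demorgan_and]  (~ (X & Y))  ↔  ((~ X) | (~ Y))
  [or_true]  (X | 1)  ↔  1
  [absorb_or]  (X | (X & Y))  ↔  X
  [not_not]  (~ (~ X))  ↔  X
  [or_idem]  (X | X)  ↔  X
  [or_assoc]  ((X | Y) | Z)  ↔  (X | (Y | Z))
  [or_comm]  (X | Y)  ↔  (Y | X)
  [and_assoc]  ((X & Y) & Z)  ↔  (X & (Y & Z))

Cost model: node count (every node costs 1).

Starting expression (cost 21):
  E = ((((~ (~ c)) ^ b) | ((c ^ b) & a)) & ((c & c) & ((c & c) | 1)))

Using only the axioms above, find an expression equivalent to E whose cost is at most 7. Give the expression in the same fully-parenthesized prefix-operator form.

((c ^ b) & (c & c))   [cost 7]

step 1: absorb_and (→) rewrites ((c & c) & ((c & c) | 1)) into (c & c), now ((((~ (~ c)) ^ b) | ((c ^ b) & a)) & (c & c))
step 2: not_not (→) rewrites (~ (~ c)) into c, now (((c ^ b) | ((c ^ b) & a)) & (c & c))
step 3: absorb_or (→) rewrites ((c ^ b) | ((c ^ b) & a)) into (c ^ b), reaching cost 7 (bound 7)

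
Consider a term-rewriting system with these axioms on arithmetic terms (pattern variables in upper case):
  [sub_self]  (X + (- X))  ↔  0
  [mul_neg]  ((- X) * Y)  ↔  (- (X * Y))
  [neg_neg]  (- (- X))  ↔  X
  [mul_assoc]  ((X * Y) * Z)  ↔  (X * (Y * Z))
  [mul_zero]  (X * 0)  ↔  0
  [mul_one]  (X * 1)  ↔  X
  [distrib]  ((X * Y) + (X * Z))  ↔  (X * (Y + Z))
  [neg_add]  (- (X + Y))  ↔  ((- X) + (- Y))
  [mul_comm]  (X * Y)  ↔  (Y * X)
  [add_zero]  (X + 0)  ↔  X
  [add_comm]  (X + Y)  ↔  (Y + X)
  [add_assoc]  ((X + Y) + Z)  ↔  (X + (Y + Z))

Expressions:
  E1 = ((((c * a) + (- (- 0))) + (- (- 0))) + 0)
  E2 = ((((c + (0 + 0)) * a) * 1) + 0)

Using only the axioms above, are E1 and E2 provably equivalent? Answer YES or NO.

YES

1. [neg_neg →] (- (- 0))  →  0;  E1 = ((((c * a) + 0) + (- (- 0))) + 0)
2. [add_zero →] ((c * a) + 0)  →  (c * a);  E1 = (((c * a) + (- (- 0))) + 0)
3. [neg_neg →] (- (- 0))  →  0;  E1 = (((c * a) + 0) + 0)
4. [add_zero →] (((c * a) + 0) + 0)  →  ((c * a) + 0)
5. [mul_one ←] (c * a)  →  ((c * a) * 1);  E1 = (((c * a) * 1) + 0)
6. [add_zero ←] c  →  (c + 0);  E1 = ((((c + 0) * a) * 1) + 0)
7. [add_zero ←] 0  →  (0 + 0);  this is E2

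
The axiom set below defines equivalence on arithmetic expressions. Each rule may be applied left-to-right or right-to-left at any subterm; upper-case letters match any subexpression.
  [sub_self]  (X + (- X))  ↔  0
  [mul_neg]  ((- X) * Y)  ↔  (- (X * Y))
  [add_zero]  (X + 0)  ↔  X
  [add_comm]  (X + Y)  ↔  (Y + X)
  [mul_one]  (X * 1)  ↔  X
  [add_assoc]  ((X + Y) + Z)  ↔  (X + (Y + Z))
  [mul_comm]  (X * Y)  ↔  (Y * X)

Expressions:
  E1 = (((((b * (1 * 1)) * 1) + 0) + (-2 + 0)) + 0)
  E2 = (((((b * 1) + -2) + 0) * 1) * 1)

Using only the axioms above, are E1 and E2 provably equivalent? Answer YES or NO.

YES

step 1: add_assoc (→) rewrites (((((b * (1 * 1)) * 1) + 0) + (-2 + 0)) + 0) into ((((b * (1 * 1)) * 1) + 0) + ((-2 + 0) + 0))
step 2: add_zero (→) rewrites (-2 + 0) into -2, now ((((b * (1 * 1)) * 1) + 0) + (-2 + 0))
step 3: add_zero (→) rewrites (((b * (1 * 1)) * 1) + 0) into ((b * (1 * 1)) * 1), now (((b * (1 * 1)) * 1) + (-2 + 0))
step 4: mul_one (→) rewrites (1 * 1) into 1, now (((b * 1) * 1) + (-2 + 0))
step 5: mul_one (→) rewrites (b * 1) into b, now ((b * 1) + (-2 + 0))
step 6: add_zero (→) rewrites (-2 + 0) into -2, now ((b * 1) + -2)
step 7: mul_one (→) rewrites (b * 1) into b, now (b + -2)
step 8: mul_one (←) rewrites (b + -2) into ((b + -2) * 1)
step 9: add_zero (←) rewrites (b + -2) into ((b + -2) + 0), now (((b + -2) + 0) * 1)
step 10: mul_one (←) rewrites b into (b * 1), now ((((b * 1) + -2) + 0) * 1)
step 11: mul_one (←) rewrites ((((b * 1) + -2) + 0) * 1) into (((((b * 1) + -2) + 0) * 1) * 1), which is E2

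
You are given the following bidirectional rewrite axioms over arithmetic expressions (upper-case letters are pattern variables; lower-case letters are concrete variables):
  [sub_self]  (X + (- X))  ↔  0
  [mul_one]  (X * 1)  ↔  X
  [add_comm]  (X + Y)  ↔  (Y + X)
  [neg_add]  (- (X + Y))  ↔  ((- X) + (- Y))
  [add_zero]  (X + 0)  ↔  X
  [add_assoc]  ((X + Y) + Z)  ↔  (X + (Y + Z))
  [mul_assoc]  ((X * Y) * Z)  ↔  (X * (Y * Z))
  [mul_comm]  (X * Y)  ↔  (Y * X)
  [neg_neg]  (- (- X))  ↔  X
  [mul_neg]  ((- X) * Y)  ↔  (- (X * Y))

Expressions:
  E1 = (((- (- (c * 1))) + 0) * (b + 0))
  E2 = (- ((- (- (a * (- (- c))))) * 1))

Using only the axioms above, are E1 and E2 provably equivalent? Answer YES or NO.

Every axiom is a valid identity, so a rewrite proof would force E1 and E2 to agree under every assignment.
At a=0, b=1, c=1: E1 = 1 but E2 = 0; they differ, so no derivation exists.

NO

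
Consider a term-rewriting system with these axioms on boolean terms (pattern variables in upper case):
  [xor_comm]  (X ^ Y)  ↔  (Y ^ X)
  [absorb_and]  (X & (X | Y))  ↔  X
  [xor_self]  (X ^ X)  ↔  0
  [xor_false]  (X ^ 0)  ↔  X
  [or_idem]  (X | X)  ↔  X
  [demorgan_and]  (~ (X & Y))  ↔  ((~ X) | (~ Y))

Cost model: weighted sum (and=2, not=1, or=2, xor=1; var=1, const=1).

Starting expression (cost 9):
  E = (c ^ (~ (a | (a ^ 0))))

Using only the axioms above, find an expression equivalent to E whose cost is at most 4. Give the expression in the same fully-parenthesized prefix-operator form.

((~ a) ^ c)   [cost 4]

1. [xor_false →] (a ^ 0)  →  a;  E = (c ^ (~ (a | a)))
2. [xor_comm →] (c ^ (~ (a | a)))  →  ((~ (a | a)) ^ c)
3. [or_idem →] (a | a)  →  a;  cost 4 ≤ 4, done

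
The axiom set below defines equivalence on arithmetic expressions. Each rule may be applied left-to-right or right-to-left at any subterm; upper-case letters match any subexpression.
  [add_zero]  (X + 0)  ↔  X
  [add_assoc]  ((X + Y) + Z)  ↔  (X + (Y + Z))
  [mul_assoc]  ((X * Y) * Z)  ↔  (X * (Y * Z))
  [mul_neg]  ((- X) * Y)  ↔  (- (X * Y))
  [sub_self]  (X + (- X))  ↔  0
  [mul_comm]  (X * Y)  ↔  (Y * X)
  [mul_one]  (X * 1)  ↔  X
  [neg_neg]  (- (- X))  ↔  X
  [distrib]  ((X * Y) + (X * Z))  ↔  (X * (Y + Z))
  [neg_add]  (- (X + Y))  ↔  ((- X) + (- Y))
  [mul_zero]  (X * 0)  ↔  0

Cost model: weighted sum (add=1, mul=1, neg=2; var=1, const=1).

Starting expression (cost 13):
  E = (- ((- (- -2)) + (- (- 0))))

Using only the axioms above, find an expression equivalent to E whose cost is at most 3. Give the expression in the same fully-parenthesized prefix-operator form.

1. [neg_neg →] (- (- 0))  →  0;  E = (- ((- (- -2)) + 0))
2. [add_zero →] ((- (- -2)) + 0)  →  (- (- -2));  E = (- (- (- -2)))
3. [neg_neg →] (- (- -2))  →  -2;  cost 3 ≤ 3, done

(- -2)   [cost 3]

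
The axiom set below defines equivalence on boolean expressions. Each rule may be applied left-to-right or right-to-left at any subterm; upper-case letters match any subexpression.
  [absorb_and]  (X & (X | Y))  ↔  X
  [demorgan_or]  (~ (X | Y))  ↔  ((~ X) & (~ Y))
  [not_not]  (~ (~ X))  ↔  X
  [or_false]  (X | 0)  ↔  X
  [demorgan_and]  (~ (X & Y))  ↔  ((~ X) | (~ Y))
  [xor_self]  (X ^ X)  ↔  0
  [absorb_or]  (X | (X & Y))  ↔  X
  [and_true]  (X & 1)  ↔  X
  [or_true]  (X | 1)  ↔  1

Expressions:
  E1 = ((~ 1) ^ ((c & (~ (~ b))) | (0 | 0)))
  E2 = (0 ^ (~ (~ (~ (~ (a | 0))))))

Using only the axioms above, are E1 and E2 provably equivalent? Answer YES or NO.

Every axiom is a valid identity, so a rewrite proof would force E1 and E2 to agree under every assignment.
At a=0, b=1, c=1: E1 = 1 but E2 = 0; they differ, so no derivation exists.

NO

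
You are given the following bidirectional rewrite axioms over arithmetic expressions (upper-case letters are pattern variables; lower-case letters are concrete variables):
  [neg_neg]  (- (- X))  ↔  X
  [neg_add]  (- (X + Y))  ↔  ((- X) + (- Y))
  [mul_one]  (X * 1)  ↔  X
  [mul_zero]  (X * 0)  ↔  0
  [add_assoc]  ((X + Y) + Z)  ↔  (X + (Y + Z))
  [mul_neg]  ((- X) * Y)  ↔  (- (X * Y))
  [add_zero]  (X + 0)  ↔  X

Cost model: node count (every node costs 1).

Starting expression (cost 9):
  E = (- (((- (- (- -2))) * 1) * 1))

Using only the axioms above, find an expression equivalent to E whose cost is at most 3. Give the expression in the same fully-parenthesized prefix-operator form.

(- (- -2))   [cost 3]

(1) (- (- -2))  =[neg_neg →]=  -2    ⊢ (- (((- -2) * 1) * 1))
(2) (((- -2) * 1) * 1)  =[mul_one →]=  ((- -2) * 1)    ⊢ (- ((- -2) * 1))
(3) ((- -2) * 1)  =[mul_one →]=  (- -2)    ⊢ cost 3, within 3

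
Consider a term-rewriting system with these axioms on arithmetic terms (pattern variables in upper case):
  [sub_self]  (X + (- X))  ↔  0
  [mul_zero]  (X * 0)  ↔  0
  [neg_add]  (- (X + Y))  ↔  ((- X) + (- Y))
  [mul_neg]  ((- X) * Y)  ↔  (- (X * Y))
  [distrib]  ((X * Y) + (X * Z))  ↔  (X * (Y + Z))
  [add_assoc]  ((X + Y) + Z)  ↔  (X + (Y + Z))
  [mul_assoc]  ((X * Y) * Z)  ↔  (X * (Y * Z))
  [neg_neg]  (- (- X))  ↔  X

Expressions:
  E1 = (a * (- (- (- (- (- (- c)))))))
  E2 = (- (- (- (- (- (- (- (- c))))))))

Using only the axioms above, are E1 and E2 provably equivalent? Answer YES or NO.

NO

The axioms are sound identities: if E1 ↔* E2 then E1 and E2 evaluate identically under any assignment.
Under a=0, c=1: E1 evaluates to 0, E2 to 1. Distinct ⇒ no rewrite sequence connects them.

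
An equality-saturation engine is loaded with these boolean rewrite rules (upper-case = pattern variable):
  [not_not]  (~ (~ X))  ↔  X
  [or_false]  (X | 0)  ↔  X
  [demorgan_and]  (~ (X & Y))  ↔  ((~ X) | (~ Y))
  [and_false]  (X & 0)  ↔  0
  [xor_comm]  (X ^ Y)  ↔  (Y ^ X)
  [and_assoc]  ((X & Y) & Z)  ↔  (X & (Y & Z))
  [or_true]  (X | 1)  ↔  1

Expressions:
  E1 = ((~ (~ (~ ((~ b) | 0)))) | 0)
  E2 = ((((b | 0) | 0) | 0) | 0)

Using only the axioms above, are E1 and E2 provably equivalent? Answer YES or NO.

YES

(1) ((~ b) | 0)  =[or_false →]=  (~ b)    ⊢ ((~ (~ (~ (~ b)))) | 0)
(2) (~ (~ b))  =[not_not →]=  b    ⊢ ((~ (~ b)) | 0)
(3) (~ (~ b))  =[not_not →]=  b    ⊢ (b | 0)
(4) (b | 0)  =[or_false ←]=  ((b | 0) | 0)
(5) (b | 0)  =[or_false ←]=  ((b | 0) | 0)    ⊢ (((b | 0) | 0) | 0)
(6) ((b | 0) | 0)  =[or_false ←]=  (((b | 0) | 0) | 0)    ⊢ E2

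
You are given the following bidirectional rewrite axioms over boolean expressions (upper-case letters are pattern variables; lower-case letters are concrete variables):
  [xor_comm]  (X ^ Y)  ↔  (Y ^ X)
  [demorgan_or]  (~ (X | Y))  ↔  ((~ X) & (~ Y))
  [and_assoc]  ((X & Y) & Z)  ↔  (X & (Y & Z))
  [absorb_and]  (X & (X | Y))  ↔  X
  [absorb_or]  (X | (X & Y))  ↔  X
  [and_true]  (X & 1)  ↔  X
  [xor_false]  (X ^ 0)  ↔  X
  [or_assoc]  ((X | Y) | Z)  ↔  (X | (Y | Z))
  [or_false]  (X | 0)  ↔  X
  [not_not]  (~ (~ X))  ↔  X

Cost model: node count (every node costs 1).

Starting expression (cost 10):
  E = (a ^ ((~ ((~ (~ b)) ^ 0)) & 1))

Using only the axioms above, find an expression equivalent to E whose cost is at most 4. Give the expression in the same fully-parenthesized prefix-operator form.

(a ^ (~ b))   [cost 4]

1. [and_true →] ((~ ((~ (~ b)) ^ 0)) & 1)  →  (~ ((~ (~ b)) ^ 0));  E = (a ^ (~ ((~ (~ b)) ^ 0)))
2. [not_not →] (~ (~ b))  →  b;  E = (a ^ (~ (b ^ 0)))
3. [xor_false →] (b ^ 0)  →  b;  cost 4 ≤ 4, done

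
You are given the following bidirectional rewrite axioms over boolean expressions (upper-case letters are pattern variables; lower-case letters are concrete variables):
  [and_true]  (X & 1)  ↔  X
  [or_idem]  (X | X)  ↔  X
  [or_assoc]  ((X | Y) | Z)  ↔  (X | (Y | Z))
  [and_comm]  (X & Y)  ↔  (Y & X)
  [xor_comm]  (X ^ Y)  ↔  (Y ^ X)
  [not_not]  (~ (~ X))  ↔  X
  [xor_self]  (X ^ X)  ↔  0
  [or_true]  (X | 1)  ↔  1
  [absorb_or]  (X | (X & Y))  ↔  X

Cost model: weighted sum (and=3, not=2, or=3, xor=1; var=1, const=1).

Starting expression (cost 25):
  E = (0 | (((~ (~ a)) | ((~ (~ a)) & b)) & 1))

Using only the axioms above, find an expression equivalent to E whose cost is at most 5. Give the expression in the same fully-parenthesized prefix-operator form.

(0 | a)   [cost 5]

1. [absorb_or →] ((~ (~ a)) | ((~ (~ a)) & b))  →  (~ (~ a));  E = (0 | ((~ (~ a)) & 1))
2. [and_true →] ((~ (~ a)) & 1)  →  (~ (~ a));  E = (0 | (~ (~ a)))
3. [not_not →] (~ (~ a))  →  a;  cost 5 ≤ 5, done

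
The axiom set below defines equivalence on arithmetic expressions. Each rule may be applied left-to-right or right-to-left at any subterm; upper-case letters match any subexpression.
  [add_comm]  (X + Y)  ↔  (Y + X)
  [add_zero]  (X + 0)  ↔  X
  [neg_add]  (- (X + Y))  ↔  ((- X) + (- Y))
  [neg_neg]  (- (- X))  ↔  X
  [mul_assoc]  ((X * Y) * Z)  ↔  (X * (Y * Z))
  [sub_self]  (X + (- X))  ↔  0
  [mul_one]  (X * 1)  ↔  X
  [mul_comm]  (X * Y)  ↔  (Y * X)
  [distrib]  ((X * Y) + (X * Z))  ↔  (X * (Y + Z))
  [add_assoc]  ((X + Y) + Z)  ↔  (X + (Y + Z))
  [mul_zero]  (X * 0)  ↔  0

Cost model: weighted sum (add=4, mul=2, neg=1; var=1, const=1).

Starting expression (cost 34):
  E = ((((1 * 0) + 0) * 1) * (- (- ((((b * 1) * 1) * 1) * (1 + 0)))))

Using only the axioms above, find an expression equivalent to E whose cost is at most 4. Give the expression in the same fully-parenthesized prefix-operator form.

(0 * b)   [cost 4]

1. [neg_neg →] (- (- ((((b * 1) * 1) * 1) * (1 + 0))))  →  ((((b * 1) * 1) * 1) * (1 + 0));  E = ((((1 * 0) + 0) * 1) * ((((b * 1) * 1) * 1) * (1 + 0)))
2. [mul_one →] (((1 * 0) + 0) * 1)  →  ((1 * 0) + 0);  E = (((1 * 0) + 0) * ((((b * 1) * 1) * 1) * (1 + 0)))
3. [mul_one →] ((b * 1) * 1)  →  (b * 1);  E = (((1 * 0) + 0) * (((b * 1) * 1) * (1 + 0)))
4. [mul_one →] (b * 1)  →  b;  E = (((1 * 0) + 0) * ((b * 1) * (1 + 0)))
5. [add_zero →] ((1 * 0) + 0)  →  (1 * 0);  E = ((1 * 0) * ((b * 1) * (1 + 0)))
6. [mul_zero →] (1 * 0)  →  0;  E = (0 * ((b * 1) * (1 + 0)))
7. [add_zero →] (1 + 0)  →  1;  E = (0 * ((b * 1) * 1))
8. [mul_one →] ((b * 1) * 1)  →  (b * 1);  E = (0 * (b * 1))
9. [mul_one →] (b * 1)  →  b;  cost 4 ≤ 4, done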